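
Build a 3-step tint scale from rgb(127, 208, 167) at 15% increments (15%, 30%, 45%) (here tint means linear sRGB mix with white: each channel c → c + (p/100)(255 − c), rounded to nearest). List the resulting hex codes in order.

#92D7B4, #A5DEC1, #B9E5CF

15%: (127 + 19.2 = 146.2→146, 208 + 7.05 = 215.05→215, 167 + 13.2 = 180.2→180) → #92D7B4
30%: (127 + 38.4 = 165.4→165, 208 + 14.1 = 222.1→222, 167 + 26.4 = 193.4→193) → #A5DEC1
45%: (127 + 57.6 = 184.6→185, 208 + 21.15 = 229.15→229, 167 + 39.6 = 206.6→207) → #B9E5CF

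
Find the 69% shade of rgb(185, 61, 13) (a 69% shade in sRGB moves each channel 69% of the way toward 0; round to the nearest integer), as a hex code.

A 69% shade moves each channel 69% toward 0:
  R: 185 + 0.69×(0−185) = 185 − 127.65 = 57.35 → 57
  G: 61 − 42.09 = 18.91 → 19
  B: 13 − 8.97 = 4.03 → 4
rgb(57, 19, 4) = #391304.

#391304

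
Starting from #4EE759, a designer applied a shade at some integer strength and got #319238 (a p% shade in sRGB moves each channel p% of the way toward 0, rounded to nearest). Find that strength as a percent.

#4EE759 is rgb(78, 231, 89); #319238 is rgb(49, 146, 56).
On the G channel (widest range): 146 ≈ 231 + (p/100)(0 − 231), so p ≈ 100×(146 − 231)/(0 − 231) = -8500/-231 = 36.80.
p = 37 reproduces all three channels after rounding.

37%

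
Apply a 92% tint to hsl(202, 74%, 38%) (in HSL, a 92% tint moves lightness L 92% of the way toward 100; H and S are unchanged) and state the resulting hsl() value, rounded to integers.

L moves 92% from 38 toward 100: 38 + 57.04 = 95.04 → 95.
H and S are unchanged.

hsl(202, 74%, 95%)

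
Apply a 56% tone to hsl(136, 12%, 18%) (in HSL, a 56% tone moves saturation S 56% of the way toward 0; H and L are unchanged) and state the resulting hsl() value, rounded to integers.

S moves 56% from 12 toward 0: 12 − 6.72 = 5.28 → 5.
H and L are unchanged.

hsl(136, 5%, 18%)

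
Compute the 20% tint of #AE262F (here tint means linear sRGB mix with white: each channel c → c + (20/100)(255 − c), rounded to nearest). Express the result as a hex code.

#AE262F is rgb(174, 38, 47).
A 20% tint moves each channel 20% toward 255:
  R: 174 + 0.2×(255−174) = 174 + 16.2 = 190.2 → 190
  G: 38 + 43.4 = 81.4 → 81
  B: 47 + 41.6 = 88.6 → 89
rgb(190, 81, 89) = #BE5159.

#BE5159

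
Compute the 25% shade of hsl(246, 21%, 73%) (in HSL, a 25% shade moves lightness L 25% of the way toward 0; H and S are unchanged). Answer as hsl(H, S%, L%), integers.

hsl(246, 21%, 55%)

L moves 25% from 73 toward 0: 73 − 18.25 = 54.75 → 55.
H and S are unchanged.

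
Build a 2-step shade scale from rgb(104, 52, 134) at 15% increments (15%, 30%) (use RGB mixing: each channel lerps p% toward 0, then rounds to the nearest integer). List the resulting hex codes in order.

15%: (104 − 15.6 = 88.4→88, 52 − 7.8 = 44.2→44, 134 − 20.1 = 113.9→114) → #582c72
30%: (104 − 31.2 = 72.8→73, 52 − 15.6 = 36.4→36, 134 − 40.2 = 93.8→94) → #49245e

#582c72, #49245e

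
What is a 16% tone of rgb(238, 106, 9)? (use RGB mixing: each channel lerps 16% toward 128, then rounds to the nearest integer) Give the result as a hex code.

Per channel, c → c + 0.16(128 − c):
  R: 238 + 0.16×(128−238) = 238 − 17.6 = 220.4 → 220
  G: 106 + 0.16×(128−106) = 106 + 3.52 = 109.52 → 110
  B: 9 + 0.16×(128−9) = 9 + 19.04 = 28.04 → 28
rgb(220, 110, 28) = #DC6E1C.

#DC6E1C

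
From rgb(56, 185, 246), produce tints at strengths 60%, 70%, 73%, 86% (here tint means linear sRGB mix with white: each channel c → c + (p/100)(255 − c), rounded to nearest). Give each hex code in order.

60%: (56 + 119.4 = 175.4→175, 185 + 42 = 227→227, 246 + 5.4 = 251.4→251) → #afe3fb
70%: (56 + 139.3 = 195.3→195, 185 + 49 = 234→234, 246 + 6.3 = 252.3→252) → #c3eafc
73%: (56 + 145.27 = 201.27→201, 185 + 51.1 = 236.1→236, 246 + 6.57 = 252.57→253) → #c9ecfd
86%: (56 + 171.14 = 227.14→227, 185 + 60.2 = 245.2→245, 246 + 7.74 = 253.74→254) → #e3f5fe

#afe3fb, #c3eafc, #c9ecfd, #e3f5fe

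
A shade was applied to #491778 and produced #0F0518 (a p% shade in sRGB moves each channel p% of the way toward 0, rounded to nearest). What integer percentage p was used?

80%

#491778 is rgb(73, 23, 120); #0F0518 is rgb(15, 5, 24).
On the B channel (widest range): 24 ≈ 120 + (p/100)(0 − 120), so p ≈ 100×(24 − 120)/(0 − 120) = -9600/-120 = 80.00.
p = 80 reproduces all three channels after rounding.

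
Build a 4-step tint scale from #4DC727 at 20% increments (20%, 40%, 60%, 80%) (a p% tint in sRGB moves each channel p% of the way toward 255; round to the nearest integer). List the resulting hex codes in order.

#4DC727 is rgb(77, 199, 39).
20%: (77 + 35.6 = 112.6→113, 199 + 11.2 = 210.2→210, 39 + 43.2 = 82.2→82) → #71D252
40%: (77 + 71.2 = 148.2→148, 199 + 22.4 = 221.4→221, 39 + 86.4 = 125.4→125) → #94DD7D
60%: (77 + 106.8 = 183.8→184, 199 + 33.6 = 232.6→233, 39 + 129.6 = 168.6→169) → #B8E9A9
80%: (77 + 142.4 = 219.4→219, 199 + 44.8 = 243.8→244, 39 + 172.8 = 211.8→212) → #DBF4D4

#71D252, #94DD7D, #B8E9A9, #DBF4D4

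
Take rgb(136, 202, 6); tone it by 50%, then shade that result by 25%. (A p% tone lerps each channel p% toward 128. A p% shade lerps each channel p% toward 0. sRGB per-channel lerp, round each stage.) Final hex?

#637c32

Lerp each channel 50% toward 128:
  R: 136 + 0.5×(128−136) = 136 − 4 = 132 → 132
  G: 202 + 0.5×(128−202) = 202 − 37 = 165 → 165
  B: 6 + 61 = 67 → 67
After the tone: rgb(132, 165, 67) = #84a543.
Per channel, c → c + 0.25(0 − c):
  R: 132 − 33 = 99 → 99
  G: 165 − 41.25 = 123.75 → 124
  B: 67 + 0.25×(0−67) = 67 − 16.75 = 50.25 → 50
rgb(99, 124, 50) = #637c32.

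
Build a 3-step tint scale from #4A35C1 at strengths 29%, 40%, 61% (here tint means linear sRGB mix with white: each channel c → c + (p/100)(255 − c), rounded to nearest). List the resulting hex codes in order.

#4A35C1 is rgb(74, 53, 193).
29%: (74 + 52.49 = 126.49→126, 53 + 58.58 = 111.58→112, 193 + 17.98 = 210.98→211) → #7E70D3
40%: (74 + 72.4 = 146.4→146, 53 + 80.8 = 133.8→134, 193 + 24.8 = 217.8→218) → #9286DA
61%: (74 + 110.41 = 184.41→184, 53 + 123.22 = 176.22→176, 193 + 37.82 = 230.82→231) → #B8B0E7

#7E70D3, #9286DA, #B8B0E7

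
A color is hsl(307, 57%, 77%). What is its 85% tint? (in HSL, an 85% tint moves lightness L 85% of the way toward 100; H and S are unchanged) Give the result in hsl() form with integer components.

hsl(307, 57%, 97%)

L moves 85% from 77 toward 100: 77 + 19.55 = 96.55 → 97.
H and S are unchanged.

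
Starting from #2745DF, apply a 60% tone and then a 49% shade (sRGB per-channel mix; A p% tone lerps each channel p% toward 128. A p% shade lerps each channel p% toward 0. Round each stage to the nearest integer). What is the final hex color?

#2745DF is rgb(39, 69, 223).
A 60% tone moves each channel 60% toward 128:
  R: 39 + 0.6×(128−39) = 39 + 53.4 = 92.4 → 92
  G: 69 + 0.6×(128−69) = 69 + 35.4 = 104.4 → 104
  B: 223 − 57 = 166 → 166
After the tone: rgb(92, 104, 166) = #5C68A6.
A 49% shade moves each channel 49% toward 0:
  R: 92 + 0.49×(0−92) = 92 − 45.08 = 46.92 → 47
  G: 104 + 0.49×(0−104) = 104 − 50.96 = 53.04 → 53
  B: 166 − 81.34 = 84.66 → 85
rgb(47, 53, 85) = #2F3555.

#2F3555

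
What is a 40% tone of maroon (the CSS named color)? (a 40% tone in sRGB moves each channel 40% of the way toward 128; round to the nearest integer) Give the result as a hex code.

CSS maroon is rgb(128, 0, 0).
Per channel, c → c + 0.4(128 − c):
  R: 128 + 0.4×(128−128) = 128 + 0 = 128 → 128
  G: 0 + 0.4×(128−0) = 0 + 51.2 = 51.2 → 51
  B: 0 + 51.2 = 51.2 → 51
rgb(128, 51, 51) = #803333.

#803333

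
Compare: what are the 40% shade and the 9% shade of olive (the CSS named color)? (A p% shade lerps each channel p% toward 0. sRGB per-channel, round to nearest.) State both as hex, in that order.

CSS olive is rgb(128, 128, 0).
40% shade:
  R: 128 − 51.2 = 76.8 → 77
  G: 128 + 0.4×(0−128) = 128 − 51.2 = 76.8 → 77
  B: 0 + 0 = 0 → 0
  → #4D4D00
9% shade:
  R: 128 − 11.52 = 116.48 → 116
  G: 128 + 0.09×(0−128) = 128 − 11.52 = 116.48 → 116
  B: 0 + 0.09×(0−0) = 0 + 0 = 0 → 0
  → #747400

#4D4D00, #747400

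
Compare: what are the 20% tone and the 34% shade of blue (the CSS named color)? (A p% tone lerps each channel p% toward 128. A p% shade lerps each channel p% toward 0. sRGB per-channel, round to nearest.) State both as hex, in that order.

CSS blue is rgb(0, 0, 255).
20% tone:
  R: 0 + 0.2×(128−0) = 0 + 25.6 = 25.6 → 26
  G: 0 + 25.6 = 25.6 → 26
  B: 255 + 0.2×(128−255) = 255 − 25.4 = 229.6 → 230
  → #1a1ae6
34% shade:
  R: 0 + 0 = 0 → 0
  G: 0 + 0 = 0 → 0
  B: 255 + 0.34×(0−255) = 255 − 86.7 = 168.3 → 168
  → #0000a8

#1a1ae6, #0000a8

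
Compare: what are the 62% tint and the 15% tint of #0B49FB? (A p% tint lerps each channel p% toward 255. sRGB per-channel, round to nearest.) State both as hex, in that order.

#A2BAFD, #3064FC

#0B49FB is rgb(11, 73, 251).
62% tint:
  R: 11 + 151.28 = 162.28 → 162
  G: 73 + 112.84 = 185.84 → 186
  B: 251 + 0.62×(255−251) = 251 + 2.48 = 253.48 → 253
  → #A2BAFD
15% tint:
  R: 11 + 0.15×(255−11) = 11 + 36.6 = 47.6 → 48
  G: 73 + 0.15×(255−73) = 73 + 27.3 = 100.3 → 100
  B: 251 + 0.6 = 251.6 → 252
  → #3064FC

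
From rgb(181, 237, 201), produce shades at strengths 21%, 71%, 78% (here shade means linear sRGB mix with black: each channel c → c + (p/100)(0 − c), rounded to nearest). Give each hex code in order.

#8FBB9F, #34453A, #28342C

21%: (181 − 38.01 = 142.99→143, 237 − 49.77 = 187.23→187, 201 − 42.21 = 158.79→159) → #8FBB9F
71%: (181 − 128.51 = 52.49→52, 237 − 168.27 = 68.73→69, 201 − 142.71 = 58.29→58) → #34453A
78%: (181 − 141.18 = 39.82→40, 237 − 184.86 = 52.14→52, 201 − 156.78 = 44.22→44) → #28342C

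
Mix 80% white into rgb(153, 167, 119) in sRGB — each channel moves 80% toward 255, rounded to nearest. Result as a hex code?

#ebede4

An 80% tint moves each channel 80% toward 255:
  R: 153 + 81.6 = 234.6 → 235
  G: 167 + 70.4 = 237.4 → 237
  B: 119 + 108.8 = 227.8 → 228
rgb(235, 237, 228) = #ebede4.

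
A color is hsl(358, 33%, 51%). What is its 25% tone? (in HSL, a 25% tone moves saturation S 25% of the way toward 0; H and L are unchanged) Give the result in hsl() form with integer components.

S moves 25% from 33 toward 0: 33 − 8.25 = 24.75 → 25.
H and L are unchanged.

hsl(358, 25%, 51%)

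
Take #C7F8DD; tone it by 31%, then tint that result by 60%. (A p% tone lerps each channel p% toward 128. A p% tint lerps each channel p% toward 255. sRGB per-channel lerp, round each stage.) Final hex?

#E0EDE6

#C7F8DD is rgb(199, 248, 221).
Per channel, c → c + 0.31(128 − c):
  R: 199 − 22.01 = 176.99 → 177
  G: 248 − 37.2 = 210.8 → 211
  B: 221 − 28.83 = 192.17 → 192
After the tone: rgb(177, 211, 192) = #B1D3C0.
Per channel, c → c + 0.6(255 − c):
  R: 177 + 0.6×(255−177) = 177 + 46.8 = 223.8 → 224
  G: 211 + 26.4 = 237.4 → 237
  B: 192 + 37.8 = 229.8 → 230
rgb(224, 237, 230) = #E0EDE6.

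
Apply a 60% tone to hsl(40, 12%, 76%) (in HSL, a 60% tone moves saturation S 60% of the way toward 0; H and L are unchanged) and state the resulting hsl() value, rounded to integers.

S moves 60% from 12 toward 0: 12 − 7.2 = 4.8 → 5.
H and L are unchanged.

hsl(40, 5%, 76%)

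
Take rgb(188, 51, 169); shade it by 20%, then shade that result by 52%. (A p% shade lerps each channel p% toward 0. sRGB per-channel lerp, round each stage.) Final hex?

Per channel, c → c + 0.2(0 − c):
  R: 188 + 0.2×(0−188) = 188 − 37.6 = 150.4 → 150
  G: 51 + 0.2×(0−51) = 51 − 10.2 = 40.8 → 41
  B: 169 + 0.2×(0−169) = 169 − 33.8 = 135.2 → 135
After the shade: rgb(150, 41, 135) = #962987.
Lerp each channel 52% toward 0:
  R: 150 + 0.52×(0−150) = 150 − 78 = 72 → 72
  G: 41 − 21.32 = 19.68 → 20
  B: 135 − 70.2 = 64.8 → 65
rgb(72, 20, 65) = #481441.

#481441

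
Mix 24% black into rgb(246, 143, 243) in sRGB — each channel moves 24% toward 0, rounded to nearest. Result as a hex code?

#BB6DB9

Per channel, c → c + 0.24(0 − c):
  R: 246 + 0.24×(0−246) = 246 − 59.04 = 186.96 → 187
  G: 143 + 0.24×(0−143) = 143 − 34.32 = 108.68 → 109
  B: 243 + 0.24×(0−243) = 243 − 58.32 = 184.68 → 185
rgb(187, 109, 185) = #BB6DB9.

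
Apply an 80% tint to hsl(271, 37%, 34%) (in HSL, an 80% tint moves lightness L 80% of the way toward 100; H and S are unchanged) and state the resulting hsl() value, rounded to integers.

hsl(271, 37%, 87%)

L moves 80% from 34 toward 100: 34 + 52.8 = 86.8 → 87.
H and S are unchanged.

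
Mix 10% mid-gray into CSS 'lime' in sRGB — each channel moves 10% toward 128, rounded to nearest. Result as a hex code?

CSS lime is rgb(0, 255, 0).
A 10% tone moves each channel 10% toward 128:
  R: 0 + 0.1×(128−0) = 0 + 12.8 = 12.8 → 13
  G: 255 − 12.7 = 242.3 → 242
  B: 0 + 12.8 = 12.8 → 13
rgb(13, 242, 13) = #0DF20D.

#0DF20D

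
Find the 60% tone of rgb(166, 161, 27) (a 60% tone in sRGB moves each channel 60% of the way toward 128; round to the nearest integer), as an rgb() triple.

rgb(143, 141, 88)

Lerp each channel 60% toward 128:
  R: 166 − 22.8 = 143.2 → 143
  G: 161 − 19.8 = 141.2 → 141
  B: 27 + 60.6 = 87.6 → 88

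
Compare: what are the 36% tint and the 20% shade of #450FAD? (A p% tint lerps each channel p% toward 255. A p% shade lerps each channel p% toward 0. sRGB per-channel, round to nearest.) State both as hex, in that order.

#450FAD is rgb(69, 15, 173).
36% tint:
  R: 69 + 66.96 = 135.96 → 136
  G: 15 + 0.36×(255−15) = 15 + 86.4 = 101.4 → 101
  B: 173 + 29.52 = 202.52 → 203
  → #8865CB
20% shade:
  R: 69 + 0.2×(0−69) = 69 − 13.8 = 55.2 → 55
  G: 15 − 3 = 12 → 12
  B: 173 + 0.2×(0−173) = 173 − 34.6 = 138.4 → 138
  → #370C8A

#8865CB, #370C8A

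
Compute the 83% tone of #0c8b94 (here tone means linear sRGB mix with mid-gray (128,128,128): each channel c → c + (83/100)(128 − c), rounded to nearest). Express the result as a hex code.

#6c8283

#0c8b94 is rgb(12, 139, 148).
An 83% tone moves each channel 83% toward 128:
  R: 12 + 0.83×(128−12) = 12 + 96.28 = 108.28 → 108
  G: 139 + 0.83×(128−139) = 139 − 9.13 = 129.87 → 130
  B: 148 + 0.83×(128−148) = 148 − 16.6 = 131.4 → 131
rgb(108, 130, 131) = #6c8283.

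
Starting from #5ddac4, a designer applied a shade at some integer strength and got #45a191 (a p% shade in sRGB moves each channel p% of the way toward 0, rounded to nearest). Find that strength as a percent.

26%

#5ddac4 is rgb(93, 218, 196); #45a191 is rgb(69, 161, 145).
On the G channel (widest range): 161 ≈ 218 + (p/100)(0 − 218), so p ≈ 100×(161 − 218)/(0 − 218) = -5700/-218 = 26.15.
p = 26 reproduces all three channels after rounding.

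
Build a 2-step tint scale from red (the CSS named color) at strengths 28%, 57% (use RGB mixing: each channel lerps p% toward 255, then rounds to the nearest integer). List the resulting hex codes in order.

CSS red is rgb(255, 0, 0).
28%: (255→255, 0 + 71.4 = 71.4→71, 0 + 71.4 = 71.4→71) → #ff4747
57%: (255→255, 0 + 145.35 = 145.35→145, 0 + 145.35 = 145.35→145) → #ff9191

#ff4747, #ff9191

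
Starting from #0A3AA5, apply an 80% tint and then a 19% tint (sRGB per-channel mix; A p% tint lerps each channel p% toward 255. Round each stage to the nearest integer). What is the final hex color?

#0A3AA5 is rgb(10, 58, 165).
Lerp each channel 80% toward 255:
  R: 10 + 196 = 206 → 206
  G: 58 + 0.8×(255−58) = 58 + 157.6 = 215.6 → 216
  B: 165 + 0.8×(255−165) = 165 + 72 = 237 → 237
After the tint: rgb(206, 216, 237) = #CED8ED.
Per channel, c → c + 0.19(255 − c):
  R: 206 + 0.19×(255−206) = 206 + 9.31 = 215.31 → 215
  G: 216 + 0.19×(255−216) = 216 + 7.41 = 223.41 → 223
  B: 237 + 3.42 = 240.42 → 240
rgb(215, 223, 240) = #D7DFF0.

#D7DFF0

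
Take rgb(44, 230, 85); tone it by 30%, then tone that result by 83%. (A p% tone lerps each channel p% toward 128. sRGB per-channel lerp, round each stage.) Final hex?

Lerp each channel 30% toward 128:
  R: 44 + 0.3×(128−44) = 44 + 25.2 = 69.2 → 69
  G: 230 + 0.3×(128−230) = 230 − 30.6 = 199.4 → 199
  B: 85 + 12.9 = 97.9 → 98
After the tone: rgb(69, 199, 98) = #45c762.
An 83% tone moves each channel 83% toward 128:
  R: 69 + 0.83×(128−69) = 69 + 48.97 = 117.97 → 118
  G: 199 + 0.83×(128−199) = 199 − 58.93 = 140.07 → 140
  B: 98 + 24.9 = 122.9 → 123
rgb(118, 140, 123) = #768c7b.

#768c7b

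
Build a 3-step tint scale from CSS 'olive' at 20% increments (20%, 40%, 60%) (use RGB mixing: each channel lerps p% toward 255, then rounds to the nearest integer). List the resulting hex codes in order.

#999933, #b3b366, #cccc99

CSS olive is rgb(128, 128, 0).
20%: (128 + 25.4 = 153.4→153, 128 + 25.4 = 153.4→153, 0 + 51 = 51→51) → #999933
40%: (128 + 50.8 = 178.8→179, 128 + 50.8 = 178.8→179, 0 + 102 = 102→102) → #b3b366
60%: (128 + 76.2 = 204.2→204, 128 + 76.2 = 204.2→204, 0 + 153 = 153→153) → #cccc99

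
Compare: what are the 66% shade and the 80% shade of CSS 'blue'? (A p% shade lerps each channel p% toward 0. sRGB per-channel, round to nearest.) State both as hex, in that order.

CSS blue is rgb(0, 0, 255).
66% shade:
  R: 0 + 0.66×(0−0) = 0 + 0 = 0 → 0
  G: 0 + 0.66×(0−0) = 0 + 0 = 0 → 0
  B: 255 + 0.66×(0−255) = 255 − 168.3 = 86.7 → 87
  → #000057
80% shade:
  R: 0 + 0.8×(0−0) = 0 + 0 = 0 → 0
  G: 0 + 0 = 0 → 0
  B: 255 + 0.8×(0−255) = 255 − 204 = 51 → 51
  → #000033

#000057, #000033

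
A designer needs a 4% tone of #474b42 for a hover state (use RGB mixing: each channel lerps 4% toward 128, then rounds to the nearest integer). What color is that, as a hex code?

#494d44

#474b42 is rgb(71, 75, 66).
Per channel, c → c + 0.04(128 − c):
  R: 71 + 0.04×(128−71) = 71 + 2.28 = 73.28 → 73
  G: 75 + 2.12 = 77.12 → 77
  B: 66 + 0.04×(128−66) = 66 + 2.48 = 68.48 → 68
rgb(73, 77, 68) = #494d44.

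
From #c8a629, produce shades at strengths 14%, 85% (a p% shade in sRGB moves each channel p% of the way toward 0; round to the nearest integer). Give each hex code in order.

#c8a629 is rgb(200, 166, 41).
14%: (200 − 28 = 172→172, 166 − 23.24 = 142.76→143, 41 − 5.74 = 35.26→35) → #ac8f23
85%: (200 − 170 = 30→30, 166 − 141.1 = 24.9→25, 41 − 34.85 = 6.15→6) → #1e1906

#ac8f23, #1e1906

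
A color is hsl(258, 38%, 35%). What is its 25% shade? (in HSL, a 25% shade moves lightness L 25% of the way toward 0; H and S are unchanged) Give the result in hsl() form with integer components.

L moves 25% from 35 toward 0: 35 − 8.75 = 26.25 → 26.
H and S are unchanged.

hsl(258, 38%, 26%)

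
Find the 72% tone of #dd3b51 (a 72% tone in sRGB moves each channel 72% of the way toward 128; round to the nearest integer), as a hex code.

#dd3b51 is rgb(221, 59, 81).
Lerp each channel 72% toward 128:
  R: 221 + 0.72×(128−221) = 221 − 66.96 = 154.04 → 154
  G: 59 + 49.68 = 108.68 → 109
  B: 81 + 0.72×(128−81) = 81 + 33.84 = 114.84 → 115
rgb(154, 109, 115) = #9a6d73.

#9a6d73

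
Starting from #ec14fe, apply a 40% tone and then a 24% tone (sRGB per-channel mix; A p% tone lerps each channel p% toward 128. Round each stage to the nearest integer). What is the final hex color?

#b14fba

#ec14fe is rgb(236, 20, 254).
A 40% tone moves each channel 40% toward 128:
  R: 236 − 43.2 = 192.8 → 193
  G: 20 + 43.2 = 63.2 → 63
  B: 254 − 50.4 = 203.6 → 204
After the tone: rgb(193, 63, 204) = #c13fcc.
Lerp each channel 24% toward 128:
  R: 193 + 0.24×(128−193) = 193 − 15.6 = 177.4 → 177
  G: 63 + 15.6 = 78.6 → 79
  B: 204 + 0.24×(128−204) = 204 − 18.24 = 185.76 → 186
rgb(177, 79, 186) = #b14fba.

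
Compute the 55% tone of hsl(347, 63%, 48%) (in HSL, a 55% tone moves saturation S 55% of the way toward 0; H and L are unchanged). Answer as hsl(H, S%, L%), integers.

S moves 55% from 63 toward 0: 63 − 34.65 = 28.35 → 28.
H and L are unchanged.

hsl(347, 28%, 48%)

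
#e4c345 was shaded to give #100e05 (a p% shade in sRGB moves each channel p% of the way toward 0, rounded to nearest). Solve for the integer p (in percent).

#e4c345 is rgb(228, 195, 69); #100e05 is rgb(16, 14, 5).
On the R channel (widest range): 16 ≈ 228 + (p/100)(0 − 228), so p ≈ 100×(16 − 228)/(0 − 228) = -21200/-228 = 92.98.
p = 93 reproduces all three channels after rounding.

93%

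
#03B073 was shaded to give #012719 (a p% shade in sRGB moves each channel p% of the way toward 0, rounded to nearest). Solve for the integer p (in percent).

#03B073 is rgb(3, 176, 115); #012719 is rgb(1, 39, 25).
On the G channel (widest range): 39 ≈ 176 + (p/100)(0 − 176), so p ≈ 100×(39 − 176)/(0 − 176) = -13700/-176 = 77.84.
p = 78 reproduces all three channels after rounding.

78%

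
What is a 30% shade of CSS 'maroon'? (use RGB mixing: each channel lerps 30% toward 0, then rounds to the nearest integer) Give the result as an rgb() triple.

CSS maroon is rgb(128, 0, 0).
Lerp each channel 30% toward 0:
  R: 128 + 0.3×(0−128) = 128 − 38.4 = 89.6 → 90
  G: 0 + 0.3×(0−0) = 0 + 0 = 0 → 0
  B: 0 + 0 = 0 → 0

rgb(90, 0, 0)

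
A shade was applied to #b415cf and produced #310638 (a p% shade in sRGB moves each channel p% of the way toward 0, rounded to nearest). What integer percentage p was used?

73%

#b415cf is rgb(180, 21, 207); #310638 is rgb(49, 6, 56).
On the B channel (widest range): 56 ≈ 207 + (p/100)(0 − 207), so p ≈ 100×(56 − 207)/(0 − 207) = -15100/-207 = 72.95.
p = 73 reproduces all three channels after rounding.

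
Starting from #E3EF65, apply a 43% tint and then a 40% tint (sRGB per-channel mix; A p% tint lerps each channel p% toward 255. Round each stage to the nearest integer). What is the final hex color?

#F5FACA

#E3EF65 is rgb(227, 239, 101).
A 43% tint moves each channel 43% toward 255:
  R: 227 + 0.43×(255−227) = 227 + 12.04 = 239.04 → 239
  G: 239 + 6.88 = 245.88 → 246
  B: 101 + 66.22 = 167.22 → 167
After the tint: rgb(239, 246, 167) = #EFF6A7.
Per channel, c → c + 0.4(255 − c):
  R: 239 + 0.4×(255−239) = 239 + 6.4 = 245.4 → 245
  G: 246 + 0.4×(255−246) = 246 + 3.6 = 249.6 → 250
  B: 167 + 35.2 = 202.2 → 202
rgb(245, 250, 202) = #F5FACA.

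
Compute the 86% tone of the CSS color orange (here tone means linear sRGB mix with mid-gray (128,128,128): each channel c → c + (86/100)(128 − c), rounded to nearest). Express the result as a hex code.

CSS orange is rgb(255, 165, 0).
Lerp each channel 86% toward 128:
  R: 255 + 0.86×(128−255) = 255 − 109.22 = 145.78 → 146
  G: 165 + 0.86×(128−165) = 165 − 31.82 = 133.18 → 133
  B: 0 + 0.86×(128−0) = 0 + 110.08 = 110.08 → 110
rgb(146, 133, 110) = #92856E.

#92856E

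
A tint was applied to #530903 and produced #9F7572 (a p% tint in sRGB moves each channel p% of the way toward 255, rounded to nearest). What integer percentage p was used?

44%

#530903 is rgb(83, 9, 3); #9F7572 is rgb(159, 117, 114).
On the B channel (widest range): 114 ≈ 3 + (p/100)(255 − 3), so p ≈ 100×(114 − 3)/(255 − 3) = 11100/252 = 44.05.
p = 44 reproduces all three channels after rounding.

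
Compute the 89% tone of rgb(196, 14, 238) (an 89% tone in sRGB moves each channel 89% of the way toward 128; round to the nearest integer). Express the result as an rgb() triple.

An 89% tone moves each channel 89% toward 128:
  R: 196 + 0.89×(128−196) = 196 − 60.52 = 135.48 → 135
  G: 14 + 0.89×(128−14) = 14 + 101.46 = 115.46 → 115
  B: 238 + 0.89×(128−238) = 238 − 97.9 = 140.1 → 140

rgb(135, 115, 140)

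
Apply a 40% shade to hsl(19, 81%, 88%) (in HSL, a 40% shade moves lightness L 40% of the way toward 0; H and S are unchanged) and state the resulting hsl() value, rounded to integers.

L moves 40% from 88 toward 0: 88 − 35.2 = 52.8 → 53.
H and S are unchanged.

hsl(19, 81%, 53%)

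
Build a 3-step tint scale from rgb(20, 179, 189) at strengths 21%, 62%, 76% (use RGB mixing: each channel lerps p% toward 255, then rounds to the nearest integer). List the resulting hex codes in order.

#45C3CB, #A6E2E6, #C7EDEF

21%: (20 + 49.35 = 69.35→69, 179 + 15.96 = 194.96→195, 189 + 13.86 = 202.86→203) → #45C3CB
62%: (20 + 145.7 = 165.7→166, 179 + 47.12 = 226.12→226, 189 + 40.92 = 229.92→230) → #A6E2E6
76%: (20 + 178.6 = 198.6→199, 179 + 57.76 = 236.76→237, 189 + 50.16 = 239.16→239) → #C7EDEF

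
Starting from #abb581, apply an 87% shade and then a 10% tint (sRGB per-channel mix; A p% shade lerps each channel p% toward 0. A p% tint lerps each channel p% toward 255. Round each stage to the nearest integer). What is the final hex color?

#abb581 is rgb(171, 181, 129).
An 87% shade moves each channel 87% toward 0:
  R: 171 − 148.77 = 22.23 → 22
  G: 181 − 157.47 = 23.53 → 24
  B: 129 + 0.87×(0−129) = 129 − 112.23 = 16.77 → 17
After the shade: rgb(22, 24, 17) = #161811.
A 10% tint moves each channel 10% toward 255:
  R: 22 + 23.3 = 45.3 → 45
  G: 24 + 0.1×(255−24) = 24 + 23.1 = 47.1 → 47
  B: 17 + 0.1×(255−17) = 17 + 23.8 = 40.8 → 41
rgb(45, 47, 41) = #2d2f29.

#2d2f29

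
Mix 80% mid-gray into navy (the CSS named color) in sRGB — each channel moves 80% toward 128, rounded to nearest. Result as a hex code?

CSS navy is rgb(0, 0, 128).
An 80% tone moves each channel 80% toward 128:
  R: 0 + 102.4 = 102.4 → 102
  G: 0 + 0.8×(128−0) = 0 + 102.4 = 102.4 → 102
  B: 128 + 0.8×(128−128) = 128 + 0 = 128 → 128
rgb(102, 102, 128) = #666680.

#666680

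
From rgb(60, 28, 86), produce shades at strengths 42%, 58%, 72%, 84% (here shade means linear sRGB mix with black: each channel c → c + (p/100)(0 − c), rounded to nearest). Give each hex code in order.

42%: (60 − 25.2 = 34.8→35, 28 − 11.76 = 16.24→16, 86 − 36.12 = 49.88→50) → #231032
58%: (60 − 34.8 = 25.2→25, 28 − 16.24 = 11.76→12, 86 − 49.88 = 36.12→36) → #190C24
72%: (60 − 43.2 = 16.8→17, 28 − 20.16 = 7.84→8, 86 − 61.92 = 24.08→24) → #110818
84%: (60 − 50.4 = 9.6→10, 28 − 23.52 = 4.48→4, 86 − 72.24 = 13.76→14) → #0A040E

#231032, #190C24, #110818, #0A040E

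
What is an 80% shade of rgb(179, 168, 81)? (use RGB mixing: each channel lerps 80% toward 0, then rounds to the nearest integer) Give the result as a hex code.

Lerp each channel 80% toward 0:
  R: 179 − 143.2 = 35.8 → 36
  G: 168 − 134.4 = 33.6 → 34
  B: 81 − 64.8 = 16.2 → 16
rgb(36, 34, 16) = #242210.

#242210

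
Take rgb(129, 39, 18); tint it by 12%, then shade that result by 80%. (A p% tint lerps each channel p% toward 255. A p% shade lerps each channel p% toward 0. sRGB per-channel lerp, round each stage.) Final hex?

Per channel, c → c + 0.12(255 − c):
  R: 129 + 0.12×(255−129) = 129 + 15.12 = 144.12 → 144
  G: 39 + 25.92 = 64.92 → 65
  B: 18 + 28.44 = 46.44 → 46
After the tint: rgb(144, 65, 46) = #90412E.
An 80% shade moves each channel 80% toward 0:
  R: 144 + 0.8×(0−144) = 144 − 115.2 = 28.8 → 29
  G: 65 + 0.8×(0−65) = 65 − 52 = 13 → 13
  B: 46 + 0.8×(0−46) = 46 − 36.8 = 9.2 → 9
rgb(29, 13, 9) = #1D0D09.

#1D0D09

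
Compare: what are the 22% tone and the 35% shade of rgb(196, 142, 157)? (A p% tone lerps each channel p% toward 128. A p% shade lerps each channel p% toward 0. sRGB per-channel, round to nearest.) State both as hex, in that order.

22% tone:
  R: 196 − 14.96 = 181.04 → 181
  G: 142 + 0.22×(128−142) = 142 − 3.08 = 138.92 → 139
  B: 157 + 0.22×(128−157) = 157 − 6.38 = 150.62 → 151
  → #b58b97
35% shade:
  R: 196 − 68.6 = 127.4 → 127
  G: 142 + 0.35×(0−142) = 142 − 49.7 = 92.3 → 92
  B: 157 + 0.35×(0−157) = 157 − 54.95 = 102.05 → 102
  → #7f5c66

#b58b97, #7f5c66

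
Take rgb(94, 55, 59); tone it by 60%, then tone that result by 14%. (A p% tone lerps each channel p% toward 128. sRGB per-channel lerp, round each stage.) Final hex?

Per channel, c → c + 0.6(128 − c):
  R: 94 + 0.6×(128−94) = 94 + 20.4 = 114.4 → 114
  G: 55 + 43.8 = 98.8 → 99
  B: 59 + 41.4 = 100.4 → 100
After the tone: rgb(114, 99, 100) = #726364.
A 14% tone moves each channel 14% toward 128:
  R: 114 + 1.96 = 115.96 → 116
  G: 99 + 4.06 = 103.06 → 103
  B: 100 + 0.14×(128−100) = 100 + 3.92 = 103.92 → 104
rgb(116, 103, 104) = #746768.

#746768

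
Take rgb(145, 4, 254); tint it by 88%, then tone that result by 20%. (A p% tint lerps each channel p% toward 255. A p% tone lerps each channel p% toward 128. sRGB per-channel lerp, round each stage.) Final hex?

Per channel, c → c + 0.88(255 − c):
  R: 145 + 0.88×(255−145) = 145 + 96.8 = 241.8 → 242
  G: 4 + 220.88 = 224.88 → 225
  B: 254 + 0.88×(255−254) = 254 + 0.88 = 254.88 → 255
After the tint: rgb(242, 225, 255) = #F2E1FF.
Lerp each channel 20% toward 128:
  R: 242 + 0.2×(128−242) = 242 − 22.8 = 219.2 → 219
  G: 225 + 0.2×(128−225) = 225 − 19.4 = 205.6 → 206
  B: 255 + 0.2×(128−255) = 255 − 25.4 = 229.6 → 230
rgb(219, 206, 230) = #DBCEE6.

#DBCEE6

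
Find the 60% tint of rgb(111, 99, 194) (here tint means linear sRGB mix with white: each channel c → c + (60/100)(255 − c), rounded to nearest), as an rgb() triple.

rgb(197, 193, 231)

Lerp each channel 60% toward 255:
  R: 111 + 86.4 = 197.4 → 197
  G: 99 + 0.6×(255−99) = 99 + 93.6 = 192.6 → 193
  B: 194 + 0.6×(255−194) = 194 + 36.6 = 230.6 → 231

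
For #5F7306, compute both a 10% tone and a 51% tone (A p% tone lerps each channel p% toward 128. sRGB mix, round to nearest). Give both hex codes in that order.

#627412, #707A44

#5F7306 is rgb(95, 115, 6).
10% tone:
  R: 95 + 3.3 = 98.3 → 98
  G: 115 + 0.1×(128−115) = 115 + 1.3 = 116.3 → 116
  B: 6 + 0.1×(128−6) = 6 + 12.2 = 18.2 → 18
  → #627412
51% tone:
  R: 95 + 0.51×(128−95) = 95 + 16.83 = 111.83 → 112
  G: 115 + 6.63 = 121.63 → 122
  B: 6 + 62.22 = 68.22 → 68
  → #707A44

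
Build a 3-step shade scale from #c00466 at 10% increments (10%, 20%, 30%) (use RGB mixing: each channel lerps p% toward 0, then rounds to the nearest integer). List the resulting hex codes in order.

#ad045c, #9a0352, #860347

#c00466 is rgb(192, 4, 102).
10%: (192 − 19.2 = 172.8→173, 4→4, 102 − 10.2 = 91.8→92) → #ad045c
20%: (192 − 38.4 = 153.6→154, 4 − 0.8 = 3.2→3, 102 − 20.4 = 81.6→82) → #9a0352
30%: (192 − 57.6 = 134.4→134, 4 − 1.2 = 2.8→3, 102 − 30.6 = 71.4→71) → #860347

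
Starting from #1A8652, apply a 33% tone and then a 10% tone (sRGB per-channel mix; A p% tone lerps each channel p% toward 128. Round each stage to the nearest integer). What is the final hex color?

#1A8652 is rgb(26, 134, 82).
A 33% tone moves each channel 33% toward 128:
  R: 26 + 0.33×(128−26) = 26 + 33.66 = 59.66 → 60
  G: 134 − 1.98 = 132.02 → 132
  B: 82 + 15.18 = 97.18 → 97
After the tone: rgb(60, 132, 97) = #3C8461.
A 10% tone moves each channel 10% toward 128:
  R: 60 + 0.1×(128−60) = 60 + 6.8 = 66.8 → 67
  G: 132 + 0.1×(128−132) = 132 − 0.4 = 131.6 → 132
  B: 97 + 0.1×(128−97) = 97 + 3.1 = 100.1 → 100
rgb(67, 132, 100) = #438464.

#438464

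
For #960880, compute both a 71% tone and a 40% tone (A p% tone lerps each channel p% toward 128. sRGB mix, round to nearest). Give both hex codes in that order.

#865D80, #8D3880

#960880 is rgb(150, 8, 128).
71% tone:
  R: 150 + 0.71×(128−150) = 150 − 15.62 = 134.38 → 134
  G: 8 + 0.71×(128−8) = 8 + 85.2 = 93.2 → 93
  B: 128 + 0.71×(128−128) = 128 + 0 = 128 → 128
  → #865D80
40% tone:
  R: 150 + 0.4×(128−150) = 150 − 8.8 = 141.2 → 141
  G: 8 + 0.4×(128−8) = 8 + 48 = 56 → 56
  B: 128 + 0.4×(128−128) = 128 + 0 = 128 → 128
  → #8D3880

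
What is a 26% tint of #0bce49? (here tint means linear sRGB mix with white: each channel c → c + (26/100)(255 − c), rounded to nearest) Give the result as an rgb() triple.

#0bce49 is rgb(11, 206, 73).
A 26% tint moves each channel 26% toward 255:
  R: 11 + 63.44 = 74.44 → 74
  G: 206 + 0.26×(255−206) = 206 + 12.74 = 218.74 → 219
  B: 73 + 0.26×(255−73) = 73 + 47.32 = 120.32 → 120

rgb(74, 219, 120)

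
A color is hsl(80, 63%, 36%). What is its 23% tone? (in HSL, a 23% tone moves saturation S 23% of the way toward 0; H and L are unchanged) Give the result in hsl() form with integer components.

S moves 23% from 63 toward 0: 63 − 14.49 = 48.51 → 49.
H and L are unchanged.

hsl(80, 49%, 36%)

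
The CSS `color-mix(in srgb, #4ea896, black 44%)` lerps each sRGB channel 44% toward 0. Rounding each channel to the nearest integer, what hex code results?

#4ea896 is rgb(78, 168, 150).
Lerp each channel 44% toward 0:
  R: 78 − 34.32 = 43.68 → 44
  G: 168 + 0.44×(0−168) = 168 − 73.92 = 94.08 → 94
  B: 150 + 0.44×(0−150) = 150 − 66 = 84 → 84
rgb(44, 94, 84) = #2c5e54.

#2c5e54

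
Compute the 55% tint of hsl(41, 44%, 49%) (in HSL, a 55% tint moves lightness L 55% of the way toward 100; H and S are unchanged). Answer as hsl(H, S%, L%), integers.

hsl(41, 44%, 77%)

L moves 55% from 49 toward 100: 49 + 28.05 = 77.05 → 77.
H and S are unchanged.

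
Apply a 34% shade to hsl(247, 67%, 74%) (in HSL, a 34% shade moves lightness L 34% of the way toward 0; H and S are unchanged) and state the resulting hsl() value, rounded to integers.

L moves 34% from 74 toward 0: 74 − 25.16 = 48.84 → 49.
H and S are unchanged.

hsl(247, 67%, 49%)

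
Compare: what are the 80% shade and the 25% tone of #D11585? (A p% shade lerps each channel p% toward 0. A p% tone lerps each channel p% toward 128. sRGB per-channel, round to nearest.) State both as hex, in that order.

#D11585 is rgb(209, 21, 133).
80% shade:
  R: 209 + 0.8×(0−209) = 209 − 167.2 = 41.8 → 42
  G: 21 + 0.8×(0−21) = 21 − 16.8 = 4.2 → 4
  B: 133 − 106.4 = 26.6 → 27
  → #2A041B
25% tone:
  R: 209 − 20.25 = 188.75 → 189
  G: 21 + 26.75 = 47.75 → 48
  B: 133 − 1.25 = 131.75 → 132
  → #BD3084

#2A041B, #BD3084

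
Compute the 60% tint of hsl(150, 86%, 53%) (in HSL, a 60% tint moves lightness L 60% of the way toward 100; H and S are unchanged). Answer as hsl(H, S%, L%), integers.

L moves 60% from 53 toward 100: 53 + 28.2 = 81.2 → 81.
H and S are unchanged.

hsl(150, 86%, 81%)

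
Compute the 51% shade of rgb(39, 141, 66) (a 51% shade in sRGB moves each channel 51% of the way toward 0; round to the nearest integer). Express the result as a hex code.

Per channel, c → c + 0.51(0 − c):
  R: 39 + 0.51×(0−39) = 39 − 19.89 = 19.11 → 19
  G: 141 + 0.51×(0−141) = 141 − 71.91 = 69.09 → 69
  B: 66 − 33.66 = 32.34 → 32
rgb(19, 69, 32) = #134520.

#134520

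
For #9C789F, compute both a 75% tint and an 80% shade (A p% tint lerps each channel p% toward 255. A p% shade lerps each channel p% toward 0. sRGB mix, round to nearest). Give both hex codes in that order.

#9C789F is rgb(156, 120, 159).
75% tint:
  R: 156 + 74.25 = 230.25 → 230
  G: 120 + 0.75×(255−120) = 120 + 101.25 = 221.25 → 221
  B: 159 + 0.75×(255−159) = 159 + 72 = 231 → 231
  → #E6DDE7
80% shade:
  R: 156 − 124.8 = 31.2 → 31
  G: 120 + 0.8×(0−120) = 120 − 96 = 24 → 24
  B: 159 + 0.8×(0−159) = 159 − 127.2 = 31.8 → 32
  → #1F1820

#E6DDE7, #1F1820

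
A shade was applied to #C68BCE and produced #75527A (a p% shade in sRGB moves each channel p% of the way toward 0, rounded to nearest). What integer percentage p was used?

41%

#C68BCE is rgb(198, 139, 206); #75527A is rgb(117, 82, 122).
On the B channel (widest range): 122 ≈ 206 + (p/100)(0 − 206), so p ≈ 100×(122 − 206)/(0 − 206) = -8400/-206 = 40.78.
p = 41 reproduces all three channels after rounding.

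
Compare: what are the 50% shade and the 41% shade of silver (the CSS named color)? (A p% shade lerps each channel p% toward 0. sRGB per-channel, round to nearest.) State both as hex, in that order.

CSS silver is rgb(192, 192, 192).
50% shade:
  R: 192 − 96 = 96 → 96
  G: 192 − 96 = 96 → 96
  B: 192 + 0.5×(0−192) = 192 − 96 = 96 → 96
  → #606060
41% shade:
  R: 192 + 0.41×(0−192) = 192 − 78.72 = 113.28 → 113
  G: 192 − 78.72 = 113.28 → 113
  B: 192 + 0.41×(0−192) = 192 − 78.72 = 113.28 → 113
  → #717171

#606060, #717171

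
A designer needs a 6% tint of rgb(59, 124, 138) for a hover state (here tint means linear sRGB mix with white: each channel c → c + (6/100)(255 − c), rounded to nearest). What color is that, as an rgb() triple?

Lerp each channel 6% toward 255:
  R: 59 + 11.76 = 70.76 → 71
  G: 124 + 0.06×(255−124) = 124 + 7.86 = 131.86 → 132
  B: 138 + 0.06×(255−138) = 138 + 7.02 = 145.02 → 145

rgb(71, 132, 145)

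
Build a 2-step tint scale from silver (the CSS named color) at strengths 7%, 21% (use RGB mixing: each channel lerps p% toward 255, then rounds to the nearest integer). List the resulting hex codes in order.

CSS silver is rgb(192, 192, 192).
7%: (192 + 4.41 = 196.41→196, 192 + 4.41 = 196.41→196, 192 + 4.41 = 196.41→196) → #c4c4c4
21%: (192 + 13.23 = 205.23→205, 192 + 13.23 = 205.23→205, 192 + 13.23 = 205.23→205) → #cdcdcd

#c4c4c4, #cdcdcd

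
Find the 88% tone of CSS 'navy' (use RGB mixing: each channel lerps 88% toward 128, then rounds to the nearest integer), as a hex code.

CSS navy is rgb(0, 0, 128).
An 88% tone moves each channel 88% toward 128:
  R: 0 + 112.64 = 112.64 → 113
  G: 0 + 0.88×(128−0) = 0 + 112.64 = 112.64 → 113
  B: 128 + 0.88×(128−128) = 128 + 0 = 128 → 128
rgb(113, 113, 128) = #717180.

#717180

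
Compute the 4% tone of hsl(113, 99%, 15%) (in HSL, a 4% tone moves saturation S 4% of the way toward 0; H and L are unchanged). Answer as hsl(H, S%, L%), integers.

S moves 4% from 99 toward 0: 99 − 3.96 = 95.04 → 95.
H and L are unchanged.

hsl(113, 95%, 15%)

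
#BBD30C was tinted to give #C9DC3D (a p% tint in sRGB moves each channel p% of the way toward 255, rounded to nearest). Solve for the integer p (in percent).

#BBD30C is rgb(187, 211, 12); #C9DC3D is rgb(201, 220, 61).
On the B channel (widest range): 61 ≈ 12 + (p/100)(255 − 12), so p ≈ 100×(61 − 12)/(255 − 12) = 4900/243 = 20.16.
p = 20 reproduces all three channels after rounding.

20%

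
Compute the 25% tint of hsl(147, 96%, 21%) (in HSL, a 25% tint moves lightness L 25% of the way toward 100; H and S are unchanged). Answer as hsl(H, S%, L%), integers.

hsl(147, 96%, 41%)

L moves 25% from 21 toward 100: 21 + 19.75 = 40.75 → 41.
H and S are unchanged.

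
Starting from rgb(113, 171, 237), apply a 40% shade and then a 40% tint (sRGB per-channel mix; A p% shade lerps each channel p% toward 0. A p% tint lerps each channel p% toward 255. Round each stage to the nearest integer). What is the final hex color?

Per channel, c → c + 0.4(0 − c):
  R: 113 + 0.4×(0−113) = 113 − 45.2 = 67.8 → 68
  G: 171 + 0.4×(0−171) = 171 − 68.4 = 102.6 → 103
  B: 237 − 94.8 = 142.2 → 142
After the shade: rgb(68, 103, 142) = #44678e.
A 40% tint moves each channel 40% toward 255:
  R: 68 + 74.8 = 142.8 → 143
  G: 103 + 0.4×(255−103) = 103 + 60.8 = 163.8 → 164
  B: 142 + 0.4×(255−142) = 142 + 45.2 = 187.2 → 187
rgb(143, 164, 187) = #8fa4bb.

#8fa4bb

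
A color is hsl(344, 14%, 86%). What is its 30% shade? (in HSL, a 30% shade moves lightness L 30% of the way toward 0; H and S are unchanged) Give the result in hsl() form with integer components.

L moves 30% from 86 toward 0: 86 − 25.8 = 60.2 → 60.
H and S are unchanged.

hsl(344, 14%, 60%)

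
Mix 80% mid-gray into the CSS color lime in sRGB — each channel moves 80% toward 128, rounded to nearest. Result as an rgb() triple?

rgb(102, 153, 102)

CSS lime is rgb(0, 255, 0).
Per channel, c → c + 0.8(128 − c):
  R: 0 + 102.4 = 102.4 → 102
  G: 255 − 101.6 = 153.4 → 153
  B: 0 + 102.4 = 102.4 → 102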